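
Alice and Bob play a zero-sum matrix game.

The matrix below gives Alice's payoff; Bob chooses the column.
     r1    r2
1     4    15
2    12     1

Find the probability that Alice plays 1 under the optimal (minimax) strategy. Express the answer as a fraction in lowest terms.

Row minima are 4 and 1, so Alice's maximin is 4; column maxima are 12 and 15, so Bob's minimax is 12. These differ, so the equilibrium is in mixed strategies.
Let Alice play 1 with probability p. Bob is indifferent when 4p + 12(1−p) = 15p + (1−p), giving p = 1/2.

1/2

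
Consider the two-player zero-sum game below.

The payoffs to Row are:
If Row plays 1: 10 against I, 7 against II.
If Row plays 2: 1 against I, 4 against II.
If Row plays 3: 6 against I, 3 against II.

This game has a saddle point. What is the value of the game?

Row minima: 7, 1, 3 → Row's maximin is 7.
Column maxima: 10, 7 → Column's minimax is 7.
They coincide at (1, II), so the value is 7.

7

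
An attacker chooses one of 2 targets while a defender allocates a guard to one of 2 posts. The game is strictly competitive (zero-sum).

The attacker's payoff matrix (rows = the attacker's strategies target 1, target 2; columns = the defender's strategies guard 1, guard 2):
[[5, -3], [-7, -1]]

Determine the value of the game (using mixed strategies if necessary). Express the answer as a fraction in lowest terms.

Row minima are -3 and -7, so the attacker's maximin is -3; column maxima are 5 and -1, so the defender's minimax is -1. These differ, so the equilibrium is in mixed strategies.
Let the attacker play target 1 with probability p. The defender is indifferent when 5p − 7(1−p) = −3p − (1−p), giving p = 3/7.
Let the defender play guard 1 with probability q. The attacker is indifferent when 5q − 3(1−q) = −7q − (1−q), giving q = 1/7.
The value is 5·(1/7) + (-3)·(6/7) = -13/7.

-13/7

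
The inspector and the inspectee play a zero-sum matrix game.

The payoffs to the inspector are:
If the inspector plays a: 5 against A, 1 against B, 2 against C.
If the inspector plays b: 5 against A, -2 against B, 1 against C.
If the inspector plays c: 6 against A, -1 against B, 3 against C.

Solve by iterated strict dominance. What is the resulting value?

Column A is strictly dominated by B for the inspectee (1<5, -2<5, -1<6); eliminate A.
Row b is strictly dominated by row a (1>-2, 2>1); eliminate b.
Column C is strictly dominated by B for the inspectee (1<2, -1<3); eliminate C.
Row c is strictly dominated by row a (1>-1); eliminate c.
Only (a, B) remains, with payoff 1.

1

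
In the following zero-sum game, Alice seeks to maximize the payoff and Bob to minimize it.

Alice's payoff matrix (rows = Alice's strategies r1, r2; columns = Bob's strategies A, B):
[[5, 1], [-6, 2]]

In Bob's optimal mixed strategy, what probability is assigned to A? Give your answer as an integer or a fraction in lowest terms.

1/12

Row minima are 1 and -6, so Alice's maximin is 1; column maxima are 5 and 2, so Bob's minimax is 2. These differ, so the equilibrium is in mixed strategies.
Let Bob play A with probability q. Alice is indifferent when 5q + (1−q) = −6q + 2(1−q), giving q = 1/12.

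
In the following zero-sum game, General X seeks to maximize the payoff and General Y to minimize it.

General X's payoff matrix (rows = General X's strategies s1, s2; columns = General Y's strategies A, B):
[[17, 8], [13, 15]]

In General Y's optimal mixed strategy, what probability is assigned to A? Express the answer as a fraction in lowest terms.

Row minima are 8 and 13, so General X's maximin is 13; column maxima are 17 and 15, so General Y's minimax is 15. These differ, so the equilibrium is in mixed strategies.
Let General Y play A with probability q. General X is indifferent when 17q + 8(1−q) = 13q + 15(1−q), giving q = 7/11.

7/11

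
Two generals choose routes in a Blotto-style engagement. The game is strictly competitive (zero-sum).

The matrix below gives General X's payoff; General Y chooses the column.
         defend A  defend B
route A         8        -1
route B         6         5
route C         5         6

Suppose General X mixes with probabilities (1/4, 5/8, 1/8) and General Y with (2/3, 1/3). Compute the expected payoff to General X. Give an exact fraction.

131/24

Against (2/3, 1/3), each row's expected payoff is route A: 5; route B: 17/3; route C: 16/3.
Taking the (1/4, 5/8, 1/8)-weighted average: (1/4)·(5) + (5/8)·(17/3) + (1/8)·(16/3) = 131/24.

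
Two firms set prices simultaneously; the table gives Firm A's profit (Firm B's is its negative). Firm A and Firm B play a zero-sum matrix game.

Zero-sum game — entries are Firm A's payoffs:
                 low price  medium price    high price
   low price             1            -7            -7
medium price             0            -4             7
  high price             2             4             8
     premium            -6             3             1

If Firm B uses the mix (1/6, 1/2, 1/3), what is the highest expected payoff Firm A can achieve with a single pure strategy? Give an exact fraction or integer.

low price: (1)·(1/6) + (-7)·(1/2) + (-7)·(1/3) = -17/3.
medium price: (0)·(1/6) + (-4)·(1/2) + (7)·(1/3) = 1/3.
high price: (2)·(1/6) + (4)·(1/2) + (8)·(1/3) = 5.
premium: (-6)·(1/6) + (3)·(1/2) + (1)·(1/3) = 5/6.
The best pure response is high price with expected payoff 5.

5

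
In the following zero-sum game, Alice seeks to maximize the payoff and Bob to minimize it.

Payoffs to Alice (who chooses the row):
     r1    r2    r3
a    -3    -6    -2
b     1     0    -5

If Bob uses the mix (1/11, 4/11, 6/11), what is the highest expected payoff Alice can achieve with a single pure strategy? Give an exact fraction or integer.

a: (-3)·(1/11) + (-6)·(4/11) + (-2)·(6/11) = -39/11.
b: (1)·(1/11) + (0)·(4/11) + (-5)·(6/11) = -29/11.
The best pure response is b with expected payoff -29/11.

-29/11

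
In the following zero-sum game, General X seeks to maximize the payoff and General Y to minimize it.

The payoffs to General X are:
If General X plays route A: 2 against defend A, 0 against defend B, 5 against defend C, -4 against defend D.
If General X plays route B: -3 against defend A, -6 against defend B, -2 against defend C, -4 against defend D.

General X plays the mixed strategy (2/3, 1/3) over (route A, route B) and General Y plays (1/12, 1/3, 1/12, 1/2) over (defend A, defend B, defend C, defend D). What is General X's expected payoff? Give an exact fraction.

Against (1/12, 1/3, 1/12, 1/2), each row's expected payoff is route A: -17/12; route B: -53/12.
Taking the (2/3, 1/3)-weighted average: (2/3)·(-17/12) + (1/3)·(-53/12) = -29/12.

-29/12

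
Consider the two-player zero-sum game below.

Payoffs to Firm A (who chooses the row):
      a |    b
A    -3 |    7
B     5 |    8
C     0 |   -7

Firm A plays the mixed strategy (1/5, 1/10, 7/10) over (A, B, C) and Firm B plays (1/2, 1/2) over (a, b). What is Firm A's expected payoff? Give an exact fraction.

-7/5

Against (1/2, 1/2), each row's expected payoff is A: 2; B: 13/2; C: -7/2.
Taking the (1/5, 1/10, 7/10)-weighted average: (1/5)·(2) + (1/10)·(13/2) + (7/10)·(-7/2) = -7/5.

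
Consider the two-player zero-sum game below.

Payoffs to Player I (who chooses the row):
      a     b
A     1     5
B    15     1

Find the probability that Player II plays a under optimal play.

Row minima are 1 and 1, so Player I's maximin is 1; column maxima are 15 and 5, so Player II's minimax is 5. These differ, so the equilibrium is in mixed strategies.
Let Player II play a with probability q. Player I is indifferent when q + 5(1−q) = 15q + (1−q), giving q = 2/9.

2/9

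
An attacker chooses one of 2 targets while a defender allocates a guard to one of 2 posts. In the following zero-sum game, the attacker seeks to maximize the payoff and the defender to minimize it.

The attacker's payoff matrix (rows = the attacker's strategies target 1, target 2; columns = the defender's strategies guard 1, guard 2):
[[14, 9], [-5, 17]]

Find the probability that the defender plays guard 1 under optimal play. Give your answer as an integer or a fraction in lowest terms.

8/27

Row minima are 9 and -5, so the attacker's maximin is 9; column maxima are 14 and 17, so the defender's minimax is 14. These differ, so the equilibrium is in mixed strategies.
Let the defender play guard 1 with probability q. The attacker is indifferent when 14q + 9(1−q) = −5q + 17(1−q), giving q = 8/27.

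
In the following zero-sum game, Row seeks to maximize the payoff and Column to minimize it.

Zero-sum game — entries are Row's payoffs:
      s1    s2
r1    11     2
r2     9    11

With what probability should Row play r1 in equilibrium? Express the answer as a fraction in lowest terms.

Row minima are 2 and 9, so Row's maximin is 9; column maxima are 11 and 11, so Column's minimax is 11. These differ, so the equilibrium is in mixed strategies.
Let Row play r1 with probability p. Column is indifferent when 11p + 9(1−p) = 2p + 11(1−p), giving p = 2/11.

2/11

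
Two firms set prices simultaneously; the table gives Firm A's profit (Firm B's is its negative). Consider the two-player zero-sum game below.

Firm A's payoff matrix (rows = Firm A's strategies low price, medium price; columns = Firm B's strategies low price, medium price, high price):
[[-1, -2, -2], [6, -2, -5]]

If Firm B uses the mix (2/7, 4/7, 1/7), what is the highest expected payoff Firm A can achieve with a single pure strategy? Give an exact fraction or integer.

low price: (-1)·(2/7) + (-2)·(4/7) + (-2)·(1/7) = -12/7.
medium price: (6)·(2/7) + (-2)·(4/7) + (-5)·(1/7) = -1/7.
The best pure response is medium price with expected payoff -1/7.

-1/7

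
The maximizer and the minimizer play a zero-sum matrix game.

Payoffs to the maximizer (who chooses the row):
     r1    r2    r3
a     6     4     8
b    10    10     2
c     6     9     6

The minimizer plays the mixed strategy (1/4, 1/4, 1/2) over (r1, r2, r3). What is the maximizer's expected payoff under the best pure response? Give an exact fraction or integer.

a: (6)·(1/4) + (4)·(1/4) + (8)·(1/2) = 13/2.
b: (10)·(1/4) + (10)·(1/4) + (2)·(1/2) = 6.
c: (6)·(1/4) + (9)·(1/4) + (6)·(1/2) = 27/4.
The best pure response is c with expected payoff 27/4.

27/4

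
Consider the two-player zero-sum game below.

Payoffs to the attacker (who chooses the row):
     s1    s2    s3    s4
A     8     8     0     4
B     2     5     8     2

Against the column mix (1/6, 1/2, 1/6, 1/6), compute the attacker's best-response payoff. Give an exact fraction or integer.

A: (8)·(1/6) + (8)·(1/2) + (0)·(1/6) + (4)·(1/6) = 6.
B: (2)·(1/6) + (5)·(1/2) + (8)·(1/6) + (2)·(1/6) = 9/2.
The best pure response is A with expected payoff 6.

6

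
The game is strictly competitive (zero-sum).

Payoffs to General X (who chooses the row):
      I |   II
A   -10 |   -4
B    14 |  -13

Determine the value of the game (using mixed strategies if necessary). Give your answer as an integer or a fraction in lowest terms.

-62/11

Row minima are -10 and -13, so General X's maximin is -10; column maxima are 14 and -4, so General Y's minimax is -4. These differ, so the equilibrium is in mixed strategies.
Let General X play A with probability p. General Y is indifferent when −10p + 14(1−p) = −4p − 13(1−p), giving p = 9/11.
Let General Y play I with probability q. General X is indifferent when −10q − 4(1−q) = 14q − 13(1−q), giving q = 3/11.
The value is -10·(3/11) + (-4)·(8/11) = -62/11.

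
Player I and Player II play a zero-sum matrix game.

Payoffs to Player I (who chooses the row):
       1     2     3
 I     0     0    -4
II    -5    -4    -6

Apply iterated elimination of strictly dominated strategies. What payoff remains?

-4

Column 2 is strictly dominated by 3 for Player II (-4<0, -6<-4); eliminate 2.
Column 1 is strictly dominated by 3 for Player II (-4<0, -6<-5); eliminate 1.
Row II is strictly dominated by row I (-4>-6); eliminate II.
Only (I, 3) remains, with payoff -4.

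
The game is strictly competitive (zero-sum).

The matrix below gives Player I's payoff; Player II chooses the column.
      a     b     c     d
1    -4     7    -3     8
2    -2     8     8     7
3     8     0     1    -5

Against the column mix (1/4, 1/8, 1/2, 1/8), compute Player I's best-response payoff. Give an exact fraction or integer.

43/8

1: (-4)·(1/4) + (7)·(1/8) + (-3)·(1/2) + (8)·(1/8) = -5/8.
2: (-2)·(1/4) + (8)·(1/8) + (8)·(1/2) + (7)·(1/8) = 43/8.
3: (8)·(1/4) + (0)·(1/8) + (1)·(1/2) + (-5)·(1/8) = 15/8.
The best pure response is 2 with expected payoff 43/8.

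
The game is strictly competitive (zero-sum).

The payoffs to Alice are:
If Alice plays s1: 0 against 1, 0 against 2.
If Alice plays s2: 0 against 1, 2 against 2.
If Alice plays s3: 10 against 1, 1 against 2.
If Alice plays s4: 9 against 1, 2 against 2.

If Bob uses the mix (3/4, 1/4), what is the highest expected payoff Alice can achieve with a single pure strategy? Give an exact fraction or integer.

31/4

s1: (0)·(3/4) + (0)·(1/4) = 0.
s2: (0)·(3/4) + (2)·(1/4) = 1/2.
s3: (10)·(3/4) + (1)·(1/4) = 31/4.
s4: (9)·(3/4) + (2)·(1/4) = 29/4.
The best pure response is s3 with expected payoff 31/4.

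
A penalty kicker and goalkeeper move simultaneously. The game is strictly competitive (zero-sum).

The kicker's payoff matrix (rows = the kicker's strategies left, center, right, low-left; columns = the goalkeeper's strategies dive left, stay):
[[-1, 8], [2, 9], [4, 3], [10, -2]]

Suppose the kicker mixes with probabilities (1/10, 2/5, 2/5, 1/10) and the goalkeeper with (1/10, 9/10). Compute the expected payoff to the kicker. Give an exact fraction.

Against (1/10, 9/10), each row's expected payoff is left: 71/10; center: 83/10; right: 31/10; low-left: -4/5.
Taking the (1/10, 2/5, 2/5, 1/10)-weighted average: (1/10)·(71/10) + (2/5)·(83/10) + (2/5)·(31/10) + (1/10)·(-4/5) = 519/100.

519/100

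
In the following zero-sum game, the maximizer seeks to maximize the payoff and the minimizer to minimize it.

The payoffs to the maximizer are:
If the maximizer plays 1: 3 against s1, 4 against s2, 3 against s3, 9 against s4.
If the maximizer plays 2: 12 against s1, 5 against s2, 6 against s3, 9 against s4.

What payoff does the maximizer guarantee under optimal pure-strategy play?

5

Row minima: 3, 5 → the maximizer's maximin is 5.
Column maxima: 12, 5, 6, 9 → the minimizer's minimax is 5.
They coincide at (2, s2), so the value is 5.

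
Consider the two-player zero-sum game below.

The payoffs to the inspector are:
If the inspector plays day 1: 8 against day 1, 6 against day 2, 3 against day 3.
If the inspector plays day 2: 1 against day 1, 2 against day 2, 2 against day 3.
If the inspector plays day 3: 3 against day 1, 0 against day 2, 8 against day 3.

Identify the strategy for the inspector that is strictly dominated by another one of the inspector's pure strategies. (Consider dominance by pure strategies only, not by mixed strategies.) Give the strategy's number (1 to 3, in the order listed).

2

Compare day 2 with day 1: 8 > 1, 6 > 2, 3 > 2.
So day 1 strictly dominates day 2 for the inspector; day 2 is strictly dominated.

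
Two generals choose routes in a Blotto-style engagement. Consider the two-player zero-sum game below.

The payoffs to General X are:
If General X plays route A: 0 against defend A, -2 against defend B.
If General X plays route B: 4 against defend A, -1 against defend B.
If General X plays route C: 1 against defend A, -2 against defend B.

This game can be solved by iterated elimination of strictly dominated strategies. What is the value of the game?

-1

Row route C is strictly dominated by row route B (4>1, -1>-2); eliminate route C.
Column defend A is strictly dominated by defend B for General Y (-2<0, -1<4); eliminate defend A.
Row route A is strictly dominated by row route B (-1>-2); eliminate route A.
Only (route B, defend B) remains, with payoff -1.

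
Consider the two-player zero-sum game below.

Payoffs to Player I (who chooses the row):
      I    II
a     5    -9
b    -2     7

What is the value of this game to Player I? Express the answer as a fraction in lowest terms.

17/23

Row minima are -9 and -2, so Player I's maximin is -2; column maxima are 5 and 7, so Player II's minimax is 5. These differ, so the equilibrium is in mixed strategies.
Let Player I play a with probability p. Player II is indifferent when 5p − 2(1−p) = −9p + 7(1−p), giving p = 9/23.
Let Player II play I with probability q. Player I is indifferent when 5q − 9(1−q) = −2q + 7(1−q), giving q = 16/23.
The value is 5·(16/23) + (-9)·(7/23) = 17/23.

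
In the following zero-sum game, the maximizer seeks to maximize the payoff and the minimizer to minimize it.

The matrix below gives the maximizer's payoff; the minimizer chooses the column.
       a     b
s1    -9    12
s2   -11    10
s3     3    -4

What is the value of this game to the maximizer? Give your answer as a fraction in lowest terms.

Row s2 is strictly dominated by row s1, so the maximizer never plays it.
The remaining 2×2 game on (s1, s3) × (a, b) has no saddle point. Let the maximizer play s1 with probability p; indifference gives −9p + 3(1−p) = 12p − 4(1−p), so p = 1/4.
Similarly the minimizer's optimal q on a is 4/7, and the value is -9·(4/7) + (12)·(3/7) = 0.

0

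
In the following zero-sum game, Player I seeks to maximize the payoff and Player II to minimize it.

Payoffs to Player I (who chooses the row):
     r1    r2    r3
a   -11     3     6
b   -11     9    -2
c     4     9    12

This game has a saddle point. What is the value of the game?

Row minima: -11, -11, 4 → Player I's maximin is 4.
Column maxima: 4, 9, 12 → Player II's minimax is 4.
They coincide at (c, r1), so the value is 4.

4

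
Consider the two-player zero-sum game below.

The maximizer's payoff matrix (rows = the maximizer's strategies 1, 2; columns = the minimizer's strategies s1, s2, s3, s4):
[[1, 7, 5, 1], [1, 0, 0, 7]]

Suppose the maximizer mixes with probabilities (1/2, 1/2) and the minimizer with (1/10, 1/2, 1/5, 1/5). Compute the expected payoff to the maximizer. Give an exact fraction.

63/20

Against (1/10, 1/2, 1/5, 1/5), each row's expected payoff is 1: 24/5; 2: 3/2.
Taking the (1/2, 1/2)-weighted average: (1/2)·(24/5) + (1/2)·(3/2) = 63/20.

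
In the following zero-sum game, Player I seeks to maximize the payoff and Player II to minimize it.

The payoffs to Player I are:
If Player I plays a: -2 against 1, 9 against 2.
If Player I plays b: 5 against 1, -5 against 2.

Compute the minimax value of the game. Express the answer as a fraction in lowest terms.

Row minima are -2 and -5, so Player I's maximin is -2; column maxima are 5 and 9, so Player II's minimax is 5. These differ, so the equilibrium is in mixed strategies.
Let Player I play a with probability p. Player II is indifferent when −2p + 5(1−p) = 9p − 5(1−p), giving p = 10/21.
Let Player II play 1 with probability q. Player I is indifferent when −2q + 9(1−q) = 5q − 5(1−q), giving q = 2/3.
The value is -2·(2/3) + (9)·(1/3) = 5/3.

5/3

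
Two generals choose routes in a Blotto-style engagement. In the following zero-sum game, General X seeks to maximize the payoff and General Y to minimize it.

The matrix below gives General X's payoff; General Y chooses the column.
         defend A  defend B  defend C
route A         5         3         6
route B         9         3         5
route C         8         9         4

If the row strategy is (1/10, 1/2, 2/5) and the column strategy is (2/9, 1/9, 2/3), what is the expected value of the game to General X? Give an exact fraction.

Against (2/9, 1/9, 2/3), each row's expected payoff is route A: 49/9; route B: 17/3; route C: 49/9.
Taking the (1/10, 1/2, 2/5)-weighted average: (1/10)·(49/9) + (1/2)·(17/3) + (2/5)·(49/9) = 50/9.

50/9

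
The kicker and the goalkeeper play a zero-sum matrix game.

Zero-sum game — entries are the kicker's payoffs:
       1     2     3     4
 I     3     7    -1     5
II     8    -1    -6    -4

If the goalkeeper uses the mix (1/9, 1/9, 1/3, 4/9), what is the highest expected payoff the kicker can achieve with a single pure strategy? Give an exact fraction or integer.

3

I: (3)·(1/9) + (7)·(1/9) + (-1)·(1/3) + (5)·(4/9) = 3.
II: (8)·(1/9) + (-1)·(1/9) + (-6)·(1/3) + (-4)·(4/9) = -3.
The best pure response is I with expected payoff 3.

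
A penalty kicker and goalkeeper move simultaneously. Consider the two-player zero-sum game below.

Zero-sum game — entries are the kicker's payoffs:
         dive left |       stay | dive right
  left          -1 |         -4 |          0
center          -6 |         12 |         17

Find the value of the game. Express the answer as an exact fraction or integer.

-12/7

Column dive right is strictly dominated by stay for the goalkeeper (it gives the kicker more in every row).
The remaining 2×2 game on (left, center) × (dive left, stay) has no saddle point. Let the kicker play left with probability p; indifference gives −p − 6(1−p) = −4p + 12(1−p), so p = 6/7.
Similarly the goalkeeper's optimal q on dive left is 16/21, and the value is -1·(16/21) + (-4)·(5/21) = -12/7.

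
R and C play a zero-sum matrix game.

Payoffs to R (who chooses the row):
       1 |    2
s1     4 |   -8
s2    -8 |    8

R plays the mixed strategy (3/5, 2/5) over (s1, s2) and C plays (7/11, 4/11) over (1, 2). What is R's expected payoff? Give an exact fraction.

-12/11

Against (7/11, 4/11), each row's expected payoff is s1: -4/11; s2: -24/11.
Taking the (3/5, 2/5)-weighted average: (3/5)·(-4/11) + (2/5)·(-24/11) = -12/11.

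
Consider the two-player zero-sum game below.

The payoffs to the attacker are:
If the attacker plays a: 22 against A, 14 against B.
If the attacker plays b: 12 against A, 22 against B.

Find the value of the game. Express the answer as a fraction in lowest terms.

158/9

Row minima are 14 and 12, so the attacker's maximin is 14; column maxima are 22 and 22, so the defender's minimax is 22. These differ, so the equilibrium is in mixed strategies.
Let the attacker play a with probability p. The defender is indifferent when 22p + 12(1−p) = 14p + 22(1−p), giving p = 5/9.
Let the defender play A with probability q. The attacker is indifferent when 22q + 14(1−q) = 12q + 22(1−q), giving q = 4/9.
The value is 22·(4/9) + (14)·(5/9) = 158/9.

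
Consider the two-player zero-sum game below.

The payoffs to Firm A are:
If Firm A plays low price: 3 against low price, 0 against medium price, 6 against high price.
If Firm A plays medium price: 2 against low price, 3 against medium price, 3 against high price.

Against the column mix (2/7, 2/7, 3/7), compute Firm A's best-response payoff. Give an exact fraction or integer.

low price: (3)·(2/7) + (0)·(2/7) + (6)·(3/7) = 24/7.
medium price: (2)·(2/7) + (3)·(2/7) + (3)·(3/7) = 19/7.
The best pure response is low price with expected payoff 24/7.

24/7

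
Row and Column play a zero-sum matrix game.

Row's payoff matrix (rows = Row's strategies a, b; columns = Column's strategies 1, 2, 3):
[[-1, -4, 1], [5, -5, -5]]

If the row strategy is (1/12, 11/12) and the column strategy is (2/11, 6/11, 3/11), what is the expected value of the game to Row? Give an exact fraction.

Against (2/11, 6/11, 3/11), each row's expected payoff is a: -23/11; b: -35/11.
Taking the (1/12, 11/12)-weighted average: (1/12)·(-23/11) + (11/12)·(-35/11) = -34/11.

-34/11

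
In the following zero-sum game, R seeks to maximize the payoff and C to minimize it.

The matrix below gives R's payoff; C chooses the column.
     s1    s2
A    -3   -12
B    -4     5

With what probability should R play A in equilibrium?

Row minima are -12 and -4, so R's maximin is -4; column maxima are -3 and 5, so C's minimax is -3. These differ, so the equilibrium is in mixed strategies.
Let R play A with probability p. C is indifferent when −3p − 4(1−p) = −12p + 5(1−p), giving p = 1/2.

1/2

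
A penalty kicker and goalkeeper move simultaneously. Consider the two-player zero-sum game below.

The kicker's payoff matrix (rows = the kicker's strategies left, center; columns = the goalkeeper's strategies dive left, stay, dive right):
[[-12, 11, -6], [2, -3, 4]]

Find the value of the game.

Column dive right is strictly dominated by dive left for the goalkeeper (it gives the kicker more in every row).
The remaining 2×2 game on (left, center) × (dive left, stay) has no saddle point. Let the kicker play left with probability p; indifference gives −12p + 2(1−p) = 11p − 3(1−p), so p = 5/28.
Similarly the goalkeeper's optimal q on dive left is 1/2, and the value is -12·(1/2) + (11)·(1/2) = -1/2.

-1/2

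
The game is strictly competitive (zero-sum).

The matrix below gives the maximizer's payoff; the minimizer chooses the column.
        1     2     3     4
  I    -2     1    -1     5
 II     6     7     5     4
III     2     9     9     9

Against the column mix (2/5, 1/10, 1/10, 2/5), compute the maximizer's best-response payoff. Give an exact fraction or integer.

I: (-2)·(2/5) + (1)·(1/10) + (-1)·(1/10) + (5)·(2/5) = 6/5.
II: (6)·(2/5) + (7)·(1/10) + (5)·(1/10) + (4)·(2/5) = 26/5.
III: (2)·(2/5) + (9)·(1/10) + (9)·(1/10) + (9)·(2/5) = 31/5.
The best pure response is III with expected payoff 31/5.

31/5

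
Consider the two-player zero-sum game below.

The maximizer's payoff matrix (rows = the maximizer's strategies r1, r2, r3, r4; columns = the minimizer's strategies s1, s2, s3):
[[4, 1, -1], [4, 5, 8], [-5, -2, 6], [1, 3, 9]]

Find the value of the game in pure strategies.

4

Row minima: -1, 4, -5, 1 → the maximizer's maximin is 4.
Column maxima: 4, 5, 9 → the minimizer's minimax is 4.
They coincide at (r2, s1), so the value is 4.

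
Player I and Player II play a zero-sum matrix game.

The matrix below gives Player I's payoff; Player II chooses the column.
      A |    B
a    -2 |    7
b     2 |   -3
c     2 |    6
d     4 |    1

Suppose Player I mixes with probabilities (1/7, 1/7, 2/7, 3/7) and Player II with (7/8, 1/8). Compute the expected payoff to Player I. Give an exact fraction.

Against (7/8, 1/8), each row's expected payoff is a: -7/8; b: 11/8; c: 5/2; d: 29/8.
Taking the (1/7, 1/7, 2/7, 3/7)-weighted average: (1/7)·(-7/8) + (1/7)·(11/8) + (2/7)·(5/2) + (3/7)·(29/8) = 131/56.

131/56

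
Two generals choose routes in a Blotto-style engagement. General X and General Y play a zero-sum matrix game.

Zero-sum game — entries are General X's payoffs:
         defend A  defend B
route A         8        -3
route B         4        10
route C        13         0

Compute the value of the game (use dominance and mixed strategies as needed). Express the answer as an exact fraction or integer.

Row route A is strictly dominated by row route C, so General X never plays it.
The remaining 2×2 game on (route B, route C) × (defend A, defend B) has no saddle point. Let General X play route B with probability p; indifference gives 4p + 13(1−p) = 10p, so p = 13/19.
Similarly General Y's optimal q on defend A is 10/19, and the value is 4·(10/19) + (10)·(9/19) = 130/19.

130/19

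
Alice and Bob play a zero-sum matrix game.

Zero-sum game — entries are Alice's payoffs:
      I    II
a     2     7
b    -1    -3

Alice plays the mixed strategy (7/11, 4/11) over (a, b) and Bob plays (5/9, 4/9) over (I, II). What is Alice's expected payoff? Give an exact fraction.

Against (5/9, 4/9), each row's expected payoff is a: 38/9; b: -17/9.
Taking the (7/11, 4/11)-weighted average: (7/11)·(38/9) + (4/11)·(-17/9) = 2.

2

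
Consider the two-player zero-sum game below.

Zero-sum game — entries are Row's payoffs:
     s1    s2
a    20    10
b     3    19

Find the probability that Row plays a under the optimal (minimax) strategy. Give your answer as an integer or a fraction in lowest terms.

8/13

Row minima are 10 and 3, so Row's maximin is 10; column maxima are 20 and 19, so Column's minimax is 19. These differ, so the equilibrium is in mixed strategies.
Let Row play a with probability p. Column is indifferent when 20p + 3(1−p) = 10p + 19(1−p), giving p = 8/13.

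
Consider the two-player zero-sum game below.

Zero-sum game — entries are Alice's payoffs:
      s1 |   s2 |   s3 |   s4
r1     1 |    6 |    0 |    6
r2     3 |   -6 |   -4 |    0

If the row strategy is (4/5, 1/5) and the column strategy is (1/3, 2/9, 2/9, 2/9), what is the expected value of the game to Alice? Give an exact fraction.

97/45

Against (1/3, 2/9, 2/9, 2/9), each row's expected payoff is r1: 3; r2: -11/9.
Taking the (4/5, 1/5)-weighted average: (4/5)·(3) + (1/5)·(-11/9) = 97/45.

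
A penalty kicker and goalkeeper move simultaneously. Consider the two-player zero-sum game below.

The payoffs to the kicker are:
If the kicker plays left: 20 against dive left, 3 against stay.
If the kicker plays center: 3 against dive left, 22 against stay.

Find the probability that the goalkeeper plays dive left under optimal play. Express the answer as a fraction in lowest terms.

19/36

Row minima are 3 and 3, so the kicker's maximin is 3; column maxima are 20 and 22, so the goalkeeper's minimax is 20. These differ, so the equilibrium is in mixed strategies.
Let the goalkeeper play dive left with probability q. The kicker is indifferent when 20q + 3(1−q) = 3q + 22(1−q), giving q = 19/36.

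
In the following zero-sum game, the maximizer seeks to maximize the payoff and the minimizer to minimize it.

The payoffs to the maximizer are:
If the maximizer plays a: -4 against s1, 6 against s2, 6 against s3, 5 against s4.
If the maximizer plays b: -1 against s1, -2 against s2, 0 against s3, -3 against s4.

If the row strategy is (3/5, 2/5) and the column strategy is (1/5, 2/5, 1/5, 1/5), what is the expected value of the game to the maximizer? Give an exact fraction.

Against (1/5, 2/5, 1/5, 1/5), each row's expected payoff is a: 19/5; b: -8/5.
Taking the (3/5, 2/5)-weighted average: (3/5)·(19/5) + (2/5)·(-8/5) = 41/25.

41/25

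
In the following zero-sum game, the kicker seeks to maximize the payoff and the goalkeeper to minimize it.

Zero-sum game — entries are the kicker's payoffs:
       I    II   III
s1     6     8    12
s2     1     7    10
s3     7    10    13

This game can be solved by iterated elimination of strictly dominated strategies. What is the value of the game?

Row s2 is strictly dominated by row s1 (6>1, 8>7, 12>10); eliminate s2.
Row s1 is strictly dominated by row s3 (7>6, 10>8, 13>12); eliminate s1.
Column II is strictly dominated by I for the goalkeeper (7<10); eliminate II.
Column III is strictly dominated by I for the goalkeeper (7<13); eliminate III.
Only (s3, I) remains, with payoff 7.

7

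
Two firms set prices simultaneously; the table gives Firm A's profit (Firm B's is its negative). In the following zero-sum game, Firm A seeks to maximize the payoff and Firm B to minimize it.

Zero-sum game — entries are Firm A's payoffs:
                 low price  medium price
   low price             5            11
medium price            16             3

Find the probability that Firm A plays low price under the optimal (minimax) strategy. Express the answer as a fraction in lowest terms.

13/19

Row minima are 5 and 3, so Firm A's maximin is 5; column maxima are 16 and 11, so Firm B's minimax is 11. These differ, so the equilibrium is in mixed strategies.
Let Firm A play low price with probability p. Firm B is indifferent when 5p + 16(1−p) = 11p + 3(1−p), giving p = 13/19.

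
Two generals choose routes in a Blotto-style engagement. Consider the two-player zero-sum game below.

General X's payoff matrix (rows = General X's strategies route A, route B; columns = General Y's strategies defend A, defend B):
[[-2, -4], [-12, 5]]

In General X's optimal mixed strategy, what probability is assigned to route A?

17/19

Row minima are -4 and -12, so General X's maximin is -4; column maxima are -2 and 5, so General Y's minimax is -2. These differ, so the equilibrium is in mixed strategies.
Let General X play route A with probability p. General Y is indifferent when −2p − 12(1−p) = −4p + 5(1−p), giving p = 17/19.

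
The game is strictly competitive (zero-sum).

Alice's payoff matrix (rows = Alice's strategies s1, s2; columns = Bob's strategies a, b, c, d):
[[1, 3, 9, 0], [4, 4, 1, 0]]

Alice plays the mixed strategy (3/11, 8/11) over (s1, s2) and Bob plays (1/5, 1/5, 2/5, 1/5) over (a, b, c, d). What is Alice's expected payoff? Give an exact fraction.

Against (1/5, 1/5, 2/5, 1/5), each row's expected payoff is s1: 22/5; s2: 2.
Taking the (3/11, 8/11)-weighted average: (3/11)·(22/5) + (8/11)·(2) = 146/55.

146/55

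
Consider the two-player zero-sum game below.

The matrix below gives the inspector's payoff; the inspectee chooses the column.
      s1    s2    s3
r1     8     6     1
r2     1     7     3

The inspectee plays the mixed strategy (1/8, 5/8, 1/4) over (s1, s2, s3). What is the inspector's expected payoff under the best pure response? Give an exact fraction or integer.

21/4

r1: (8)·(1/8) + (6)·(5/8) + (1)·(1/4) = 5.
r2: (1)·(1/8) + (7)·(5/8) + (3)·(1/4) = 21/4.
The best pure response is r2 with expected payoff 21/4.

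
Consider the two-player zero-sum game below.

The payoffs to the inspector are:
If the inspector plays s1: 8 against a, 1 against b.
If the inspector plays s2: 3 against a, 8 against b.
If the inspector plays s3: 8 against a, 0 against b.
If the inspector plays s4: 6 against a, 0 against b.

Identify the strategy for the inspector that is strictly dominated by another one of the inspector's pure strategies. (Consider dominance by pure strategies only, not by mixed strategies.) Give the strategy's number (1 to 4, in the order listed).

Compare s4 with s1: 8 > 6, 1 > 0.
So s1 strictly dominates s4 for the inspector; s4 is strictly dominated.

4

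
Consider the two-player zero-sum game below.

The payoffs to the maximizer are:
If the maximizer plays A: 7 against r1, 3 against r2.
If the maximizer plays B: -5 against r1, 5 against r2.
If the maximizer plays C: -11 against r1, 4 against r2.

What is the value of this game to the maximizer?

25/7

Row C is strictly dominated by row B, so the maximizer never plays it.
The remaining 2×2 game on (A, B) × (r1, r2) has no saddle point. Let the maximizer play A with probability p; indifference gives 7p − 5(1−p) = 3p + 5(1−p), so p = 5/7.
Similarly the minimizer's optimal q on r1 is 1/7, and the value is 7·(1/7) + (3)·(6/7) = 25/7.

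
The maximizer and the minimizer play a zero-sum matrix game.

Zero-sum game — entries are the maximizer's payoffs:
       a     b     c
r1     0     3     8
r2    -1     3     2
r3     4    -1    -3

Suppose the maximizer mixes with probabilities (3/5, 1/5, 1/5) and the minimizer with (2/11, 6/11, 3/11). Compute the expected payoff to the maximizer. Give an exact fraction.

Against (2/11, 6/11, 3/11), each row's expected payoff is r1: 42/11; r2: 2; r3: -7/11.
Taking the (3/5, 1/5, 1/5)-weighted average: (3/5)·(42/11) + (1/5)·(2) + (1/5)·(-7/11) = 141/55.

141/55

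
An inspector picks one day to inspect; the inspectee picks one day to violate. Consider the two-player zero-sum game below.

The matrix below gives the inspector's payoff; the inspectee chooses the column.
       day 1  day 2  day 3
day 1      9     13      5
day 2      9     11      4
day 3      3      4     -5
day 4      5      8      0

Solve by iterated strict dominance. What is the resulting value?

Row day 4 is strictly dominated by row day 1 (9>5, 13>8, 5>0); eliminate day 4.
Row day 3 is strictly dominated by row day 1 (9>3, 13>4, 5>-5); eliminate day 3.
Column day 1 is strictly dominated by day 3 for the inspectee (5<9, 4<9); eliminate day 1.
Row day 2 is strictly dominated by row day 1 (13>11, 5>4); eliminate day 2.
Column day 2 is strictly dominated by day 3 for the inspectee (5<13); eliminate day 2.
Only (day 1, day 3) remains, with payoff 5.

5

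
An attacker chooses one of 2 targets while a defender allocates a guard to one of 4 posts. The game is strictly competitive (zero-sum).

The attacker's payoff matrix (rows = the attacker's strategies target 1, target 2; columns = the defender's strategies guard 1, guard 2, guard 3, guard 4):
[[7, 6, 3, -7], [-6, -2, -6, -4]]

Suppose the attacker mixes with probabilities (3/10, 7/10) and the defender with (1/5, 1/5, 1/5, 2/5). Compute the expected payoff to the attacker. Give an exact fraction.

Against (1/5, 1/5, 1/5, 2/5), each row's expected payoff is target 1: 2/5; target 2: -22/5.
Taking the (3/10, 7/10)-weighted average: (3/10)·(2/5) + (7/10)·(-22/5) = -74/25.

-74/25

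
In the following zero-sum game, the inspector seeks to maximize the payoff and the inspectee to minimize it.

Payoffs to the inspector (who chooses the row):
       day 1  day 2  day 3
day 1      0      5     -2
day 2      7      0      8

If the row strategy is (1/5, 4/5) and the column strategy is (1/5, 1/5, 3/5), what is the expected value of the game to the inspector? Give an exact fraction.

Against (1/5, 1/5, 3/5), each row's expected payoff is day 1: -1/5; day 2: 31/5.
Taking the (1/5, 4/5)-weighted average: (1/5)·(-1/5) + (4/5)·(31/5) = 123/25.

123/25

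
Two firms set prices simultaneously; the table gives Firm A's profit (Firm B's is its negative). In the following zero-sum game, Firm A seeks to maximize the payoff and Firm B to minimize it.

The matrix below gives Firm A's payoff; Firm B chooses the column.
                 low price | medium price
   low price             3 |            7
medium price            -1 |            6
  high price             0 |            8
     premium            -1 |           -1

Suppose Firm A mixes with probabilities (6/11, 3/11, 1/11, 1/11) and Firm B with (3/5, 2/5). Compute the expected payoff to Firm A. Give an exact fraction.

16/5

Against (3/5, 2/5), each row's expected payoff is low price: 23/5; medium price: 9/5; high price: 16/5; premium: -1.
Taking the (6/11, 3/11, 1/11, 1/11)-weighted average: (6/11)·(23/5) + (3/11)·(9/5) + (1/11)·(16/5) + (1/11)·(-1) = 16/5.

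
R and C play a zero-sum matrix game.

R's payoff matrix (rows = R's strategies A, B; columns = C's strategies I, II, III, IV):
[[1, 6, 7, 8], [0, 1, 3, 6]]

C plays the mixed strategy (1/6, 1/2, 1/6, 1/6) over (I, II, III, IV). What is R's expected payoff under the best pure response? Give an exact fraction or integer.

17/3

A: (1)·(1/6) + (6)·(1/2) + (7)·(1/6) + (8)·(1/6) = 17/3.
B: (0)·(1/6) + (1)·(1/2) + (3)·(1/6) + (6)·(1/6) = 2.
The best pure response is A with expected payoff 17/3.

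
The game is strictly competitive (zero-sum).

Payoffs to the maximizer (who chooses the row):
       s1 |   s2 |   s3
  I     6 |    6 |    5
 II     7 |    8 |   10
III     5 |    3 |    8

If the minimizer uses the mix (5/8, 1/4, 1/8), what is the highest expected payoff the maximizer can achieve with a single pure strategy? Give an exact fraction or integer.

61/8

I: (6)·(5/8) + (6)·(1/4) + (5)·(1/8) = 47/8.
II: (7)·(5/8) + (8)·(1/4) + (10)·(1/8) = 61/8.
III: (5)·(5/8) + (3)·(1/4) + (8)·(1/8) = 39/8.
The best pure response is II with expected payoff 61/8.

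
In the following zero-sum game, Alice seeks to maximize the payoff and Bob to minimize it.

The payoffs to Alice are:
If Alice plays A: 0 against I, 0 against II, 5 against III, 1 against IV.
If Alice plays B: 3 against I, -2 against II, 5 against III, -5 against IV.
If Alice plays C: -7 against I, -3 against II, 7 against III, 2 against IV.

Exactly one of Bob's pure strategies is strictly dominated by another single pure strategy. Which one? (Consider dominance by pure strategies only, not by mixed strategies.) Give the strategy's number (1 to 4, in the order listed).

3

Bob prefers columns that give Alice less. Compare III with I: 0 < 5, 3 < 5, -7 < 7.
So I strictly dominates III for Bob; III is strictly dominated.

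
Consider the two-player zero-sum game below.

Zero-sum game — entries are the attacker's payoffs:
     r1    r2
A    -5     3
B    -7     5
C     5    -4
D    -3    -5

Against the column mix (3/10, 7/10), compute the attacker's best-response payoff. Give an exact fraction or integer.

7/5

A: (-5)·(3/10) + (3)·(7/10) = 3/5.
B: (-7)·(3/10) + (5)·(7/10) = 7/5.
C: (5)·(3/10) + (-4)·(7/10) = -13/10.
D: (-3)·(3/10) + (-5)·(7/10) = -22/5.
The best pure response is B with expected payoff 7/5.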